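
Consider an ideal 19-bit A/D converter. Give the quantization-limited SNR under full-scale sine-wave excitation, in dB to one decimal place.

116.1 dB

SNR ≈ 6.02·N + 1.76 dB = 6.02·19 + 1.76 = 116.14 dB.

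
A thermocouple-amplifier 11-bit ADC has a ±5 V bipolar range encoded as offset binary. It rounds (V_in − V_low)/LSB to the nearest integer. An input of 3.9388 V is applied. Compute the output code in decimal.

code 1831

Full-scale span = 10 V; LSB = 10/2^11 = 4.883 mV.
(V_in − V_low)/LSB = (3.9388 − (−5)) / 0.00488281 = 1830.666.
So the output code is 1831.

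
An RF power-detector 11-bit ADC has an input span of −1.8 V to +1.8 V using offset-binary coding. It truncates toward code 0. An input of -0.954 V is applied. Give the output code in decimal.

Full-scale span = 3.6 V; LSB = 3.6/2^11 = 1.758 mV.
(-0.954 − (−1.8)) / 0.00175781 = 481.280 LSBs.
So the output code is 481.

code 481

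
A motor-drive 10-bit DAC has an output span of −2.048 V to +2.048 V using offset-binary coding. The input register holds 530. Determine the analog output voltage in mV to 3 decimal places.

LSB = 4.096 V / 2^10 = 4.000 mV.
V_out = (−2.048) + 530 × 0.004 V = 0.072 V.
= 72.000 mV.

72.000 mV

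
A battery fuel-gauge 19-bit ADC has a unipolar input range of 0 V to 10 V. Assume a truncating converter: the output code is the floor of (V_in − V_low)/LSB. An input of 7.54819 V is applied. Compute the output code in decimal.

code 395742

Full-scale span = 10 V; LSB = 10/2^19 = 19.07 µV.
Input sits at 395742.544 steps above V_low.
Floor → code 395742.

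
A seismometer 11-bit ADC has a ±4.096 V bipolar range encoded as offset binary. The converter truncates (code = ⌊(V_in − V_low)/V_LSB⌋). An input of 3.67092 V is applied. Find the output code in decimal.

code 1941

Full-scale span = 8.192 V; LSB = 8.192/2^11 = 4.000 mV.
(3.67092 − (−4.096)) / 0.004 = 1941.730 LSBs.
Floor → code 1941.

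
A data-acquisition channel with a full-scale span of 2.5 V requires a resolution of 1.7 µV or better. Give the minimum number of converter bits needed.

21 bits

Number of steps required ≥ 2.5 V / 1.7 µV = 1470588.24.
Need 2^N ≥ 1470588.24; 2^20 = 1048576, 2^21 = 2097152.
Minimum N = 21.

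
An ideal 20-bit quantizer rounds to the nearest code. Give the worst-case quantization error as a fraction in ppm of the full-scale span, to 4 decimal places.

0.4768 ppm

Rounding → worst-case error = ½ LSB = V_FS/2^21, so 1e+06/2097152 = 0.476837 ppm of full scale.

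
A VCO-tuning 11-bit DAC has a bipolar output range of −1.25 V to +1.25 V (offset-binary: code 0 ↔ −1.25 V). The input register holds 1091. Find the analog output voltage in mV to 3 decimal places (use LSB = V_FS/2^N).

LSB = 2.5 V / 2^11 = 1.221 mV.
V_out = (−1.25) + 1091 × 0.0012207 V = 0.0817871 V.
= 81.787 mV.

81.787 mV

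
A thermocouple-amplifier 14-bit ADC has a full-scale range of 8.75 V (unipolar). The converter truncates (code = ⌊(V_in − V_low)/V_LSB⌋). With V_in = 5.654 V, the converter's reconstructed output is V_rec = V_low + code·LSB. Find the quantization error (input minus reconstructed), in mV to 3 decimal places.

LSB = 8.75/2^14 = 0.534 mV.
(5.654 − 0)/0.000534058 = 10586.8727; ⌊·⌋ gives code 10586.
V_rec = 0 + 10586·0.000534058 = 5.6535339 V.
V_in − V_rec = 0.000466064 V = 0.466 mV.

0.466 mV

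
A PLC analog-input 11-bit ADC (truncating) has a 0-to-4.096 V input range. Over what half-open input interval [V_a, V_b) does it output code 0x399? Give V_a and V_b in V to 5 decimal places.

LSB = 4.096/2^11 = 2.000 mV.
Code 0x399 = 921 decimal.
V_a = V_low + 921·LSB = 1.842 V; V_b = V_low + 922·LSB = 1.844 V.

[1.84200 V, 1.84400 V)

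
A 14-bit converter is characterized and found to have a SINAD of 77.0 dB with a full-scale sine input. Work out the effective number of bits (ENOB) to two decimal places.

ENOB = (SINAD − 1.76) / 6.02 = (77.0 − 1.76)/6.02 = 12.498.

12.50 bits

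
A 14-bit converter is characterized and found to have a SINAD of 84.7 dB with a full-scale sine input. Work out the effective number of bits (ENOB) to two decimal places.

ENOB = (SINAD − 1.76) / 6.02 = (84.7 − 1.76)/6.02 = 13.777.

13.78 bits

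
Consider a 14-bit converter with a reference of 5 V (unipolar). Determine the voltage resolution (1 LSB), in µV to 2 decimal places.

305.18 µV

Full-scale span = 5 V.
LSB = 5 / 2^14 = 5 / 16384 = 0.000305176 V = 305.18 µV.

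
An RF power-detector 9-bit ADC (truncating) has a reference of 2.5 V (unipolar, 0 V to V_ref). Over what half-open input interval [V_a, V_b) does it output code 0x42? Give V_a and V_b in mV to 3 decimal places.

[322.266 mV, 327.148 mV)

LSB = 2.5/2^9 = 4.883 mV.
Code 0x42 = 66 decimal.
V_a = V_low + 66·LSB = 0.322266 V; V_b = V_low + 67·LSB = 0.327148 V.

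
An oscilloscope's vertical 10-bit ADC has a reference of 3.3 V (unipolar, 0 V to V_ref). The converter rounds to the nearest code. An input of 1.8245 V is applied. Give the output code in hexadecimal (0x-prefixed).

LSB = 3.3 V / 1024 = 3.223 mV.
(V_in − V_low)/LSB = (1.8245 − 0) / 0.00322266 = 566.148.
round(566.148) = 566.
In hexadecimal (0x-prefixed): 0x236.

code 0x236 (decimal 566)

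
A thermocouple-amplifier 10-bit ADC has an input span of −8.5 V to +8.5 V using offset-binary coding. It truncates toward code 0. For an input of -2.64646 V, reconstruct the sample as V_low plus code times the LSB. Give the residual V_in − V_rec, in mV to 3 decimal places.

Step size: 17 V ÷ 2^10 = 16.602 mV.
(-2.64646 − (−8.5))/0.0166016 = 352.5897; ⌊·⌋ gives code 352.
V_rec = (−8.5) + 352·0.0166016 = -2.65625 V.
Error = -2.64646 − (−2.65625) = 0.00979 V = 9.790 mV.

9.790 mV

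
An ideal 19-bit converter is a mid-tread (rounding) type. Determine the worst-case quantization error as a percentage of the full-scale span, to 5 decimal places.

Rounding → worst-case error = ½ LSB = V_FS/2^20, so 100/1048576 = 9.53674e-05 % of full scale.

0.00010 %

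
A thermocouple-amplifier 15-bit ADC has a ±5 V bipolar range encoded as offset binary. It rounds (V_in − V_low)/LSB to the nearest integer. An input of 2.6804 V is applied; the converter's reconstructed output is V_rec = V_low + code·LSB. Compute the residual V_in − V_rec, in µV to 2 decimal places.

41.11 µV

One LSB is 10 V / 32768 = 305.18 µV.
(V_in − V_low)/LSB = (2.6804 − (−5))/0.000305176 = 25167.1347 → code 25167 (round).
V_rec = (−5) + 25167·0.000305176 = 2.6803589 V.
Error = 2.6804 − 2.6803589 = 4.11133e-05 V = 41.11 µV.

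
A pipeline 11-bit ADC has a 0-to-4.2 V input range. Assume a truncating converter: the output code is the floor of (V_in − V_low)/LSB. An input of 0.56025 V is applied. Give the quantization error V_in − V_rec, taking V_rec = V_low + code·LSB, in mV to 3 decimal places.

0.387 mV

LSB = 4.2/2^11 = 2.051 mV.
Scaled input = 273.1886 LSBs, so code = 273.
V_rec = 0 + 273·0.00205078 = 0.55986328 V.
Error = 0.56025 − 0.55986328 = 0.000386719 V = 0.387 mV.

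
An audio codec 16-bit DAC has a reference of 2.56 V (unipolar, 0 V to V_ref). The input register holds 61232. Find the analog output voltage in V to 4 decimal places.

2.3919 V

LSB = 2.56 V / 2^16 = 39.06 µV.
V_out = 0 + 61232 × 3.90625e-05 V = 2.39188 V.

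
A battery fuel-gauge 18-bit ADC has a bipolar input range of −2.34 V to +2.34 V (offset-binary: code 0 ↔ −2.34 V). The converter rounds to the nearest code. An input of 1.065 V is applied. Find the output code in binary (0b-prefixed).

Full-scale span = 4.68 V; LSB = 4.68/2^18 = 17.85 µV.
Input sits at 190726.564 steps above V_low.
round(190726.564) = 190727.
In binary (0b-prefixed): 0b101110100100000111.

code 0b101110100100000111 (decimal 190727)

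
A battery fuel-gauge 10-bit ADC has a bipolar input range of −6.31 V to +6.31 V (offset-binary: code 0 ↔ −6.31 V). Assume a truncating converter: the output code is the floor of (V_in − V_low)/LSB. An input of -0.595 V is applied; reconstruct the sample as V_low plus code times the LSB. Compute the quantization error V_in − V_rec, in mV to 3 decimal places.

LSB = 12.62/2^10 = 12.324 mV.
(-0.595 − (−6.31))/0.0123242 = 463.7211; ⌊·⌋ gives code 463.
Reconstructed: -0.60388672 V.
Error = -0.595 − (−0.60388672) = 0.00888672 V = 8.887 mV.

8.887 mV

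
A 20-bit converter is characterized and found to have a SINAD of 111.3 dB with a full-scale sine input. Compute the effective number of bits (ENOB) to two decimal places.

ENOB = (SINAD − 1.76) / 6.02 = (111.3 − 1.76)/6.02 = 18.196.

18.20 bits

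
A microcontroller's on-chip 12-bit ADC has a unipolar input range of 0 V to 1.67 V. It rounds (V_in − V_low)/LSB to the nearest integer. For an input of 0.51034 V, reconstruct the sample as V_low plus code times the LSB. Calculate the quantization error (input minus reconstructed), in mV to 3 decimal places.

-0.119 mV

LSB = 1.67/2^12 = 407.71 µV.
(0.51034 − 0)/0.000407715 = 1251.7082; round gives code 1252.
Reconstructed: 0.51045898 V.
Difference: -0.000118984 V → -0.119 mV.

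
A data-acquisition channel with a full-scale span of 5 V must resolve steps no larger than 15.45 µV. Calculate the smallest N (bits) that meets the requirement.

Number of steps required ≥ 5 V / 15.45 µV = 323624.60.
Need 2^N ≥ 323624.60; 2^18 = 262144, 2^19 = 524288.
Minimum N = 19.

19 bits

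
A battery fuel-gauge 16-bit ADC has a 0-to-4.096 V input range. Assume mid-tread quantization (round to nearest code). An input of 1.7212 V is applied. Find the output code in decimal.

With 65536 levels over 4.096 V, one step is 62.50 µV.
(1.7212 − 0) / 6.25e-05 = 27539.200 LSBs.
round(27539.200) = 27539.

code 27539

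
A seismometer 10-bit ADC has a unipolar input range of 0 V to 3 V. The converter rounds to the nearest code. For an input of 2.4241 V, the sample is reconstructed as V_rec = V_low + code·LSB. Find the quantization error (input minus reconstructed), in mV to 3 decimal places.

One LSB is 3 V / 1024 = 2.930 mV.
Scaled input = 827.4261 LSBs, so code = 827.
Reconstructed: 2.4228516 V.
V_in − V_rec = 0.00124844 V = 1.248 mV.

1.248 mV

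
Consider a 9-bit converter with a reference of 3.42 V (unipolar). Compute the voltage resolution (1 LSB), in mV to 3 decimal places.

Full-scale span = 3.42 V.
LSB = 3.42 / 2^9 = 3.42 / 512 = 0.00667969 V = 6.680 mV.

6.680 mV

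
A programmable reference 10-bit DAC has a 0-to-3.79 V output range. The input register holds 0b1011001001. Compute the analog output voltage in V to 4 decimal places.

LSB = 3.79 V / 2^10 = 3.701 mV.
Code 0b1011001001 = 713 decimal.
V_out = 0 + 713 × 0.00370117 V = 2.63894 V.

2.6389 V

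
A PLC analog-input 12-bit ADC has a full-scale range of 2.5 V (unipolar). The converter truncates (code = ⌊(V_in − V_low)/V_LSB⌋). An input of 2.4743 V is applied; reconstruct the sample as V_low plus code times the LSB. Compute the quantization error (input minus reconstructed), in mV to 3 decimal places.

LSB = 2.5/2^12 = 0.610 mV.
Scaled input = 4053.8931 LSBs, so code = 4053.
V_rec = 0 + 4053·0.000610352 = 2.4737549 V.
V_in − V_rec = 0.000545117 V = 0.545 mV.

0.545 mV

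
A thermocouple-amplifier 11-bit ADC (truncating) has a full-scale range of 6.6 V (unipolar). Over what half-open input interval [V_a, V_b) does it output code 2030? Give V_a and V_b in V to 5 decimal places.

LSB = 6.6/2^11 = 3.223 mV.
V_a = V_low + 2030·LSB = 6.54199 V; V_b = V_low + 2031·LSB = 6.54521 V.

[6.54199 V, 6.54521 V)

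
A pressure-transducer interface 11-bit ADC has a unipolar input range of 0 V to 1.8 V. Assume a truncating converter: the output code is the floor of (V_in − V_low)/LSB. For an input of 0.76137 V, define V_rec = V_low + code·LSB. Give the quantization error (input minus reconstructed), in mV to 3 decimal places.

LSB = 1.8/2^11 = 0.879 mV.
(0.76137 − 0)/0.000878906 = 866.2699; ⌊·⌋ gives code 866.
Code 866 maps back to 0 + 866×0.000878906 V = 0.76113281 V.
V_in − V_rec = 0.000237188 V = 0.237 mV.

0.237 mV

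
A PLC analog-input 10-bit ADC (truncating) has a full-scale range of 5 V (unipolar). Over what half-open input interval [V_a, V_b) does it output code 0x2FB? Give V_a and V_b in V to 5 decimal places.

[3.72559 V, 3.73047 V)

LSB = 5/2^10 = 4.883 mV.
Code 0x2FB = 763 decimal.
V_a = V_low + 763·LSB = 3.72559 V; V_b = V_low + 764·LSB = 3.73047 V.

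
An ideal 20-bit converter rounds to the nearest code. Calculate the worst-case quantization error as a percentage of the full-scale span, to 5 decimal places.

Rounding → worst-case error = ½ LSB = V_FS/2^21, so 100/2097152 = 4.76837e-05 % of full scale.

0.00005 %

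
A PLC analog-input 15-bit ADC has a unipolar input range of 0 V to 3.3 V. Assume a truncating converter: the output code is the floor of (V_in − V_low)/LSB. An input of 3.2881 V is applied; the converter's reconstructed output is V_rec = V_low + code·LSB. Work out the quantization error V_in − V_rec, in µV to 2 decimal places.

84.25 µV

One LSB is 3.3 V / 32768 = 100.71 µV.
Scaled input = 32649.8366 LSBs, so code = 32649.
V_rec = 0 + 32649·0.000100708 = 3.2880157 V.
Error = 3.2881 − 3.2880157 = 8.42529e-05 V = 84.25 µV.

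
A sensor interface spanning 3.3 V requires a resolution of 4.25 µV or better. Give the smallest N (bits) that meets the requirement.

Number of steps required ≥ 3.3 V / 4.25 µV = 776470.59.
Need 2^N ≥ 776470.59; 2^19 = 524288, 2^20 = 1048576.
Minimum N = 20.

20 bits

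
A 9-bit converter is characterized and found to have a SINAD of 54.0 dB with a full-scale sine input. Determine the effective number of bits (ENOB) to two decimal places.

ENOB = (SINAD − 1.76) / 6.02 = (54.0 − 1.76)/6.02 = 8.678.

8.68 bits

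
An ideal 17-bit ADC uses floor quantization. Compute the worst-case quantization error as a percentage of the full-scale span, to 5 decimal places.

Truncating → worst-case error = 1 LSB = V_FS/2^17, so 100/131072 = 0.000762939 % of full scale.

0.00076 %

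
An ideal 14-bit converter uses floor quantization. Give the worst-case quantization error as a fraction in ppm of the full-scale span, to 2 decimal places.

61.04 ppm

Truncating → worst-case error = 1 LSB = V_FS/2^14, so 1e+06/16384 = 61.0352 ppm of full scale.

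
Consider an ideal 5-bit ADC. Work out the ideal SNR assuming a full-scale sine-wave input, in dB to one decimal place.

31.9 dB

SNR ≈ 6.02·N + 1.76 dB = 6.02·5 + 1.76 = 31.86 dB.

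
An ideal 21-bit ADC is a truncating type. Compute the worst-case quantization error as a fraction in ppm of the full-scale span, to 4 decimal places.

0.4768 ppm

Truncating → worst-case error = 1 LSB = V_FS/2^21, so 1e+06/2097152 = 0.476837 ppm of full scale.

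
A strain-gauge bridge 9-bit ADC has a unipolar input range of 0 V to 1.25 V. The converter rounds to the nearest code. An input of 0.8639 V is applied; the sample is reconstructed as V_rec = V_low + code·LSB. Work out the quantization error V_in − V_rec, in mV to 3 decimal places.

LSB = 1.25/2^9 = 2.441 mV.
(0.8639 − 0)/0.00244141 = 353.8534; round gives code 354.
V_rec = 0 + 354·0.00244141 = 0.86425781 V.
V_in − V_rec = -0.000357813 V = -0.358 mV.

-0.358 mV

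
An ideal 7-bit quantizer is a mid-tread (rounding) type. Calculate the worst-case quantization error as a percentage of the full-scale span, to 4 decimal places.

0.3906 %

Rounding → worst-case error = ½ LSB = V_FS/2^8, so 100/256 = 0.390625 % of full scale.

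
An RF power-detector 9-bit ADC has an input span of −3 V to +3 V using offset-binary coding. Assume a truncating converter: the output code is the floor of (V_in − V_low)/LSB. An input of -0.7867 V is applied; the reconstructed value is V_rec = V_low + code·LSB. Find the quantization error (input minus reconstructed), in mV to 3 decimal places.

Step size: 6 V ÷ 2^9 = 11.719 mV.
(-0.7867 − (−3))/0.0117188 = 188.8683; ⌊·⌋ gives code 188.
Reconstructed: -0.796875 V.
Error = -0.7867 − (−0.796875) = 0.010175 V = 10.175 mV.

10.175 mV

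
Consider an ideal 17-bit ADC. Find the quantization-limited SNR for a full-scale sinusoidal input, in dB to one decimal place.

SNR ≈ 6.02·N + 1.76 dB = 6.02·17 + 1.76 = 104.10 dB.

104.1 dB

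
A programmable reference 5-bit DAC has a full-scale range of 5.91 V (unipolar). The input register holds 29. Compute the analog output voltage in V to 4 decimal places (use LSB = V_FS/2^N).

LSB = 5.91 V / 2^5 = 184.688 mV.
V_out = 0 + 29 × 0.184688 V = 5.35594 V.

5.3559 V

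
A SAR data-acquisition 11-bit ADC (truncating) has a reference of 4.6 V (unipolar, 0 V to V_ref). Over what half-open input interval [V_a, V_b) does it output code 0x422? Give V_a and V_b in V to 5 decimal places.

[2.37637 V, 2.37861 V)

LSB = 4.6/2^11 = 2.246 mV.
Code 0x422 = 1058 decimal.
V_a = V_low + 1058·LSB = 2.37637 V; V_b = V_low + 1059·LSB = 2.37861 V.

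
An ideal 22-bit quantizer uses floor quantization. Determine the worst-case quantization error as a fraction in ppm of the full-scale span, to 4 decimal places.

0.2384 ppm

Truncating → worst-case error = 1 LSB = V_FS/2^22, so 1e+06/4194304 = 0.238419 ppm of full scale.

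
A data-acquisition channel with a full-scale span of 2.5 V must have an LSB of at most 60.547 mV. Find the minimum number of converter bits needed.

6 bits

Number of steps required ≥ 2.5 V / 60.547 mV = 41.29.
Need 2^N ≥ 41.29; 2^5 = 32, 2^6 = 64.
Minimum N = 6.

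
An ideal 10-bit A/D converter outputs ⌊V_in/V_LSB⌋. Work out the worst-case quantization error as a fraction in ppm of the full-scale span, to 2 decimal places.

Truncating → worst-case error = 1 LSB = V_FS/2^10, so 1e+06/1024 = 976.562 ppm of full scale.

976.56 ppm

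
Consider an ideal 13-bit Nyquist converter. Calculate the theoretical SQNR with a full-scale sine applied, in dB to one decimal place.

SNR ≈ 6.02·N + 1.76 dB = 6.02·13 + 1.76 = 80.02 dB.

80.0 dB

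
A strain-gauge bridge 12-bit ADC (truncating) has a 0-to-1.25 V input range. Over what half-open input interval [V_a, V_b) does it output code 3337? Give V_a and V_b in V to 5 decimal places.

LSB = 1.25/2^12 = 305.18 µV.
V_a = V_low + 3337·LSB = 1.01837 V; V_b = V_low + 3338·LSB = 1.01868 V.

[1.01837 V, 1.01868 V)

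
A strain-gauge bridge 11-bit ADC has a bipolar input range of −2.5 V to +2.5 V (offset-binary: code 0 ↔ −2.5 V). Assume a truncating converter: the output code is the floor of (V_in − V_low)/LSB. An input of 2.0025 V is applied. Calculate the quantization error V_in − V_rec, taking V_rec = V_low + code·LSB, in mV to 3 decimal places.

0.547 mV

LSB = 5/2^11 = 2.441 mV.
(V_in − V_low)/LSB = (2.0025 − (−2.5))/0.00244141 = 1844.2240 → code 1844 (floor).
V_rec = (−2.5) + 1844·0.00244141 = 2.0019531 V.
Error = 2.0025 − 2.0019531 = 0.000546875 V = 0.547 mV.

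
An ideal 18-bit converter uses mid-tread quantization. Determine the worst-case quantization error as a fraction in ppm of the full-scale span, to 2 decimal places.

Rounding → worst-case error = ½ LSB = V_FS/2^19, so 1e+06/524288 = 1.90735 ppm of full scale.

1.91 ppm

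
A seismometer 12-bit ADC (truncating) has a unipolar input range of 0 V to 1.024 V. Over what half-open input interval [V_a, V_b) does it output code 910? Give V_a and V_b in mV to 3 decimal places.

[227.500 mV, 227.750 mV)

LSB = 1.024/2^12 = 250.00 µV.
V_a = V_low + 910·LSB = 0.2275 V; V_b = V_low + 911·LSB = 0.22775 V.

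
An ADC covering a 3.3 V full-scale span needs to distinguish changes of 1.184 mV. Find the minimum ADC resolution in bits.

Number of steps required ≥ 3.3 V / 1.184 mV = 2787.16.
Need 2^N ≥ 2787.16; 2^11 = 2048, 2^12 = 4096.
Minimum N = 12.

12 bits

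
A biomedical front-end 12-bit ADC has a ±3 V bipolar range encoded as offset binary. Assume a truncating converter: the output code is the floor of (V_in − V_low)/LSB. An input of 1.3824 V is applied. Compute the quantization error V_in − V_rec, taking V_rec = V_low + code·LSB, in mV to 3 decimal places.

Step size: 6 V ÷ 2^12 = 1.465 mV.
(1.3824 − (−3))/0.00146484 = 2991.7184; ⌊·⌋ gives code 2991.
Reconstructed: 1.3813477 V.
Difference: 0.00105234 V → 1.052 mV.

1.052 mV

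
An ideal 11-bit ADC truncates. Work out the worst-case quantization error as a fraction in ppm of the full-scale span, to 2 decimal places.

Truncating → worst-case error = 1 LSB = V_FS/2^11, so 1e+06/2048 = 488.281 ppm of full scale.

488.28 ppm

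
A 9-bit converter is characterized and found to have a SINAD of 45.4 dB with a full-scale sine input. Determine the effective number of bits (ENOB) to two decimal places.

7.25 bits

ENOB = (SINAD − 1.76) / 6.02 = (45.4 − 1.76)/6.02 = 7.249.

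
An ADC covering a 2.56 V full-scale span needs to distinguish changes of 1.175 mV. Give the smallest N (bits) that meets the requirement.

Number of steps required ≥ 2.56 V / 1.175 mV = 2178.72.
Need 2^N ≥ 2178.72; 2^11 = 2048, 2^12 = 4096.
Minimum N = 12.

12 bits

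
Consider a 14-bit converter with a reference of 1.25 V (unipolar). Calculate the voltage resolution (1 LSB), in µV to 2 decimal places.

76.29 µV

Full-scale span = 1.25 V.
LSB = 1.25 / 2^14 = 1.25 / 16384 = 7.62939e-05 V = 76.29 µV.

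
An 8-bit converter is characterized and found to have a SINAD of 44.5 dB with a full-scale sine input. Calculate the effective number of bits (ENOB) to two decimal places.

7.10 bits

ENOB = (SINAD − 1.76) / 6.02 = (44.5 − 1.76)/6.02 = 7.100.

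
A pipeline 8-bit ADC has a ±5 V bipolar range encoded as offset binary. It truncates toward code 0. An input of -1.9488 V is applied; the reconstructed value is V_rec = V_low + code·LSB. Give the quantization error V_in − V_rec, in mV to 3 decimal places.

One LSB is 10 V / 256 = 39.062 mV.
Scaled input = 78.1107 LSBs, so code = 78.
Code 78 maps back to (−5) + 78×0.0390625 V = -1.953125 V.
Error = -1.9488 − (−1.953125) = 0.004325 V = 4.325 mV.

4.325 mV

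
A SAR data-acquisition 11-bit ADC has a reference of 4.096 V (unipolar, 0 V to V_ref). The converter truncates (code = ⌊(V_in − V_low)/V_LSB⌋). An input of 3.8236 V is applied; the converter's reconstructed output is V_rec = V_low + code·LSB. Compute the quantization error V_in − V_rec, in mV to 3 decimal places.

LSB = 4.096/2^11 = 2.000 mV.
(V_in − V_low)/LSB = (3.8236 − 0)/0.002 = 1911.8000 → code 1911 (floor).
Code 1911 maps back to 0 + 1911×0.002 V = 3.822 V.
V_in − V_rec = 0.0016 V = 1.600 mV.

1.600 mV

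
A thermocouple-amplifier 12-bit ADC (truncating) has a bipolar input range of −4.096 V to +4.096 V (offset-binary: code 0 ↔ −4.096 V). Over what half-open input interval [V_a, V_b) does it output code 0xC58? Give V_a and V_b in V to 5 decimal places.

LSB = 8.192/2^12 = 2.000 mV.
Code 0xC58 = 3160 decimal.
V_a = V_low + 3160·LSB = 2.224 V; V_b = V_low + 3161·LSB = 2.226 V.

[2.22400 V, 2.22600 V)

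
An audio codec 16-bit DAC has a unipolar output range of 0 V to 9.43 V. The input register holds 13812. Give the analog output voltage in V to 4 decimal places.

LSB = 9.43 V / 2^16 = 143.89 µV.
V_out = 0 + 13812 × 0.00014389 V = 1.98741 V.

1.9874 V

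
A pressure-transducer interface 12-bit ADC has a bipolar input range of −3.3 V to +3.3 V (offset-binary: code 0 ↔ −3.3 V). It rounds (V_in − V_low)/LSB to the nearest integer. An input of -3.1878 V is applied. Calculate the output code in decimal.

LSB = 6.6 V / 4096 = 1.611 mV.
(V_in − V_low)/LSB = (-3.1878 − (−3.3)) / 0.00161133 = 69.632.
round(69.632) = 70.

code 70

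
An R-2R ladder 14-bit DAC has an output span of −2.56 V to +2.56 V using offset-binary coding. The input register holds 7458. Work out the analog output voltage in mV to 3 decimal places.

LSB = 5.12 V / 2^14 = 312.50 µV.
V_out = (−2.56) + 7458 × 0.0003125 V = -0.229375 V.
= -229.375 mV.

-229.375 mV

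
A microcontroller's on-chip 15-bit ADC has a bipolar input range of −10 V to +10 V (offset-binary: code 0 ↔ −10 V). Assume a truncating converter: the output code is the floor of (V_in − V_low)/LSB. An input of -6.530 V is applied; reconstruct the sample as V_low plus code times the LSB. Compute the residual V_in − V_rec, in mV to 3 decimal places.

LSB = 20/2^15 = 0.610 mV.
(V_in − V_low)/LSB = (-6.530 − (−10))/0.000610352 = 5685.2480 → code 5685 (floor).
Code 5685 maps back to (−10) + 5685×0.000610352 V = -6.5301514 V.
Error = -6.530 − (−6.5301514) = 0.000151367 V = 0.151 mV.

0.151 mV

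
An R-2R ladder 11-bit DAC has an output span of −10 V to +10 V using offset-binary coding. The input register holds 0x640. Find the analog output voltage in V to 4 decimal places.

LSB = 20 V / 2^11 = 9.766 mV.
Code 0x640 = 1600 decimal.
V_out = (−10) + 1600 × 0.00976562 V = 5.625 V.

5.6250 V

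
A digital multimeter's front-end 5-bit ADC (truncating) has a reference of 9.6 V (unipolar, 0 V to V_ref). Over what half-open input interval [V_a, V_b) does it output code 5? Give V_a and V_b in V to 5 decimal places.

[1.50000 V, 1.80000 V)

LSB = 9.6/2^5 = 300.000 mV.
V_a = V_low + 5·LSB = 1.5 V; V_b = V_low + 6·LSB = 1.8 V.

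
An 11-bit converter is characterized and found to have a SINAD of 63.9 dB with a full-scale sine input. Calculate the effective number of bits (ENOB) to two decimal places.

10.32 bits

ENOB = (SINAD − 1.76) / 6.02 = (63.9 − 1.76)/6.02 = 10.322.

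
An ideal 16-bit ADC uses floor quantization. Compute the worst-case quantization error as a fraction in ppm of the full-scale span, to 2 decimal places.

Truncating → worst-case error = 1 LSB = V_FS/2^16, so 1e+06/65536 = 15.2588 ppm of full scale.

15.26 ppm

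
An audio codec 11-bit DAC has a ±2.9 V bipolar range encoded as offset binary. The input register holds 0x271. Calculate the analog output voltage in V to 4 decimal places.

LSB = 5.8 V / 2^11 = 2.832 mV.
Code 0x271 = 625 decimal.
V_out = (−2.9) + 625 × 0.00283203 V = -1.12998 V.

-1.1300 V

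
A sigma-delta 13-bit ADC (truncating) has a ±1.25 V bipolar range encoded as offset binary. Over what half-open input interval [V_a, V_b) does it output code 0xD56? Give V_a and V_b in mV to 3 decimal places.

[-208.130 mV, -207.825 mV)

LSB = 2.5/2^13 = 305.18 µV.
Code 0xD56 = 3414 decimal.
V_a = V_low + 3414·LSB = -0.20813 V; V_b = V_low + 3415·LSB = -0.207825 V.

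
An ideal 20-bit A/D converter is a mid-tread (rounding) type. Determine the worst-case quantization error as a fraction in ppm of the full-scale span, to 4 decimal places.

0.4768 ppm

Rounding → worst-case error = ½ LSB = V_FS/2^21, so 1e+06/2097152 = 0.476837 ppm of full scale.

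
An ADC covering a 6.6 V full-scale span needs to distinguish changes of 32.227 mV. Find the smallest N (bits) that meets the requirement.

8 bits

Number of steps required ≥ 6.6 V / 32.227 mV = 204.80.
Need 2^N ≥ 204.80; 2^7 = 128, 2^8 = 256.
Minimum N = 8.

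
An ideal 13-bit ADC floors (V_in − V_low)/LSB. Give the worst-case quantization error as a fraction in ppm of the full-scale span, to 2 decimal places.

122.07 ppm

Truncating → worst-case error = 1 LSB = V_FS/2^13, so 1e+06/8192 = 122.07 ppm of full scale.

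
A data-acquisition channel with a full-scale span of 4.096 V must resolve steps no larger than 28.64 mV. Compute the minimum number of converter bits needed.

Number of steps required ≥ 4.096 V / 28.64 mV = 143.02.
Need 2^N ≥ 143.02; 2^7 = 128, 2^8 = 256.
Minimum N = 8.

8 bits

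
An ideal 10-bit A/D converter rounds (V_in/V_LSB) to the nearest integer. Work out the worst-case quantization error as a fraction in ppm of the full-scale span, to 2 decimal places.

488.28 ppm

Rounding → worst-case error = ½ LSB = V_FS/2^11, so 1e+06/2048 = 488.281 ppm of full scale.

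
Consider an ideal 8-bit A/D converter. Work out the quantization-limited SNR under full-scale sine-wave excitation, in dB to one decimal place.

SNR ≈ 6.02·N + 1.76 dB = 6.02·8 + 1.76 = 49.92 dB.

49.9 dB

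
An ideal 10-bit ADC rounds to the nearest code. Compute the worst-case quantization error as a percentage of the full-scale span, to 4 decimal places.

Rounding → worst-case error = ½ LSB = V_FS/2^11, so 100/2048 = 0.0488281 % of full scale.

0.0488 %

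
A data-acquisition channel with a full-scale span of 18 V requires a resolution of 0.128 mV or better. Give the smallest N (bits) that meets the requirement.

18 bits

Number of steps required ≥ 18 V / 0.128 mV = 140625.00.
Need 2^N ≥ 140625.00; 2^17 = 131072, 2^18 = 262144.
Minimum N = 18.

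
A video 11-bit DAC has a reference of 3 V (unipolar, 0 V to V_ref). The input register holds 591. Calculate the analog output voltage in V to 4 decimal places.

0.8657 V

LSB = 3 V / 2^11 = 1.465 mV.
V_out = 0 + 591 × 0.00146484 V = 0.865723 V.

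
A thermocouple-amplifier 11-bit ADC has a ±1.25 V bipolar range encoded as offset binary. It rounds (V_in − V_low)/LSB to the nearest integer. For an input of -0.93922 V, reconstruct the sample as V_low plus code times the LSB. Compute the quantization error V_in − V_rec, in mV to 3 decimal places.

Step size: 2.5 V ÷ 2^11 = 1.221 mV.
(V_in − V_low)/LSB = (-0.93922 − (−1.25))/0.0012207 = 254.5910 → code 255 (round).
V_rec = (−1.25) + 255·0.0012207 = -0.9387207 V.
Error = -0.93922 − (−0.9387207) = -0.000499297 V = -0.499 mV.

-0.499 mV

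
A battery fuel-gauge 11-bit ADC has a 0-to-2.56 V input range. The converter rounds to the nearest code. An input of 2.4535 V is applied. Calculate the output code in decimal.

code 1963

With 2048 levels over 2.56 V, one step is 1.250 mV.
Input sits at 1962.800 steps above V_low.
round(1962.800) = 1963.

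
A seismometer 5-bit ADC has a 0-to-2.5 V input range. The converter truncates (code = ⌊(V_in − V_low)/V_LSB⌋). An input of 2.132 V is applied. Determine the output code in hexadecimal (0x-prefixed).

LSB = 2.5 V / 32 = 78.125 mV.
(2.132 − 0) / 0.078125 = 27.290 LSBs.
So the output code is 27.
In hexadecimal (0x-prefixed): 0x1B.

code 0x1B (decimal 27)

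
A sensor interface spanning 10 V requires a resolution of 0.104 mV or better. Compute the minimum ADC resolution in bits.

17 bits

Number of steps required ≥ 10 V / 0.104 mV = 96153.85.
Need 2^N ≥ 96153.85; 2^16 = 65536, 2^17 = 131072.
Minimum N = 17.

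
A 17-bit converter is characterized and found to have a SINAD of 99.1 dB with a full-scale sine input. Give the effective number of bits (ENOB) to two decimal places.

16.17 bits

ENOB = (SINAD − 1.76) / 6.02 = (99.1 − 1.76)/6.02 = 16.169.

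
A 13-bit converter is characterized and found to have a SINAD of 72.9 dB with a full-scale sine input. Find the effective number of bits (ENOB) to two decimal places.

11.82 bits

ENOB = (SINAD − 1.76) / 6.02 = (72.9 − 1.76)/6.02 = 11.817.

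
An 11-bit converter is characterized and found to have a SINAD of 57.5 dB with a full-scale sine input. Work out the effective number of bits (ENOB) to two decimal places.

ENOB = (SINAD − 1.76) / 6.02 = (57.5 − 1.76)/6.02 = 9.259.

9.26 bits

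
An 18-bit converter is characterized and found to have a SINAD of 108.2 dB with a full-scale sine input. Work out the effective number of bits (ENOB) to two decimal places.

17.68 bits

ENOB = (SINAD − 1.76) / 6.02 = (108.2 − 1.76)/6.02 = 17.681.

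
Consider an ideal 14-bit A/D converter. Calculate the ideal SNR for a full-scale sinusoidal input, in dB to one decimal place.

SNR ≈ 6.02·N + 1.76 dB = 6.02·14 + 1.76 = 86.04 dB.

86.0 dB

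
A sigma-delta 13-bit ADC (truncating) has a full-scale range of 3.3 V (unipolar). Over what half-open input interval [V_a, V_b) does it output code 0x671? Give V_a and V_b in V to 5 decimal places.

[0.66427 V, 0.66467 V)

LSB = 3.3/2^13 = 402.83 µV.
Code 0x671 = 1649 decimal.
V_a = V_low + 1649·LSB = 0.66427 V; V_b = V_low + 1650·LSB = 0.664673 V.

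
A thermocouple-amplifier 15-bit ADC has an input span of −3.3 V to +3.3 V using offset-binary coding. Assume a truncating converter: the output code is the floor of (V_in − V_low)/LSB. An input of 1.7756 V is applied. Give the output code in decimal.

Full-scale span = 6.6 V; LSB = 6.6/2^15 = 201.42 µV.
(1.7756 − (−3.3)) / 0.000201416 = 25199.585 LSBs.
⌊·⌋(25199.585) = 25199.

code 25199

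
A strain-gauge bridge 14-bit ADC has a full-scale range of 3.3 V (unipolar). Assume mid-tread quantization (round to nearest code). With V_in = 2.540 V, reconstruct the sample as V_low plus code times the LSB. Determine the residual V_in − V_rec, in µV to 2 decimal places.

Step size: 3.3 V ÷ 2^14 = 201.42 µV.
(2.540 − 0)/0.000201416 = 12610.7152; round gives code 12611.
Reconstructed: 2.5400574 V.
Error = 2.540 − 2.5400574 = -5.7373e-05 V = -57.37 µV.

-57.37 µV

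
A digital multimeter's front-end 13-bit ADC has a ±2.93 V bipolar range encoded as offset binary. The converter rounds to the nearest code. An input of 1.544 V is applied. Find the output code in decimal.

code 6254

Full-scale span = 5.86 V; LSB = 5.86/2^13 = 0.715 mV.
Input sits at 6254.438 steps above V_low.
So the output code is 6254.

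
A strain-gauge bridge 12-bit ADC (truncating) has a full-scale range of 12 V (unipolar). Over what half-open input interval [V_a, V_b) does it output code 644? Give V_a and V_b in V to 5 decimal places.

[1.88672 V, 1.88965 V)

LSB = 12/2^12 = 2.930 mV.
V_a = V_low + 644·LSB = 1.88672 V; V_b = V_low + 645·LSB = 1.88965 V.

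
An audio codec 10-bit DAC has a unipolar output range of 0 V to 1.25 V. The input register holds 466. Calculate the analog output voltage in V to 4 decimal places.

LSB = 1.25 V / 2^10 = 1.221 mV.
V_out = 0 + 466 × 0.0012207 V = 0.568848 V.

0.5688 V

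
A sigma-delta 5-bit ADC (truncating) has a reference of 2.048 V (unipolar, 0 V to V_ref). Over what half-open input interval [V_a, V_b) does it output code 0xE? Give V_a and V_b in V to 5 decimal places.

LSB = 2.048/2^5 = 64.000 mV.
Code 0xE = 14 decimal.
V_a = V_low + 14·LSB = 0.896 V; V_b = V_low + 15·LSB = 0.96 V.

[0.89600 V, 0.96000 V)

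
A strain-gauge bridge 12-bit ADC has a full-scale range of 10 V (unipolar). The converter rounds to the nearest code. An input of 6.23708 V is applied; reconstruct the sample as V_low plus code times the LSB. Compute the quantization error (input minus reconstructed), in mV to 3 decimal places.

LSB = 10/2^12 = 2.441 mV.
(V_in − V_low)/LSB = (6.23708 − 0)/0.00244141 = 2554.7080 → code 2555 (round).
V_rec = 0 + 2555·0.00244141 = 6.237793 V.
V_in − V_rec = -0.000712969 V = -0.713 mV.

-0.713 mV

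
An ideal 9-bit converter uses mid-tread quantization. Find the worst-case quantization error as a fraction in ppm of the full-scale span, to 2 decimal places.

976.56 ppm

Rounding → worst-case error = ½ LSB = V_FS/2^10, so 1e+06/1024 = 976.562 ppm of full scale.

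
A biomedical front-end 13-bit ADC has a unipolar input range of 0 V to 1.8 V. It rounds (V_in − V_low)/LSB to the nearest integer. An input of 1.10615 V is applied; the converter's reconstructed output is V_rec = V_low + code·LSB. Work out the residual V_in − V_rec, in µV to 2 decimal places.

Step size: 1.8 V ÷ 2^13 = 219.73 µV.
(V_in − V_low)/LSB = (1.10615 − 0)/0.000219727 = 5034.2116 → code 5034 (round).
Reconstructed: 1.1061035 V.
Difference: 4.64844e-05 V → 46.48 µV.

46.48 µV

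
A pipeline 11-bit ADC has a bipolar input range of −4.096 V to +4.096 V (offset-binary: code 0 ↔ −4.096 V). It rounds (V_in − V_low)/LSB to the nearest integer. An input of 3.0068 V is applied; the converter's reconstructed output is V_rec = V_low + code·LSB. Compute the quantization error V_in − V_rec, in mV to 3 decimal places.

Step size: 8.192 V ÷ 2^11 = 4.000 mV.
(3.0068 − (−4.096))/0.004 = 1775.7000; round gives code 1776.
V_rec = (−4.096) + 1776·0.004 = 3.008 V.
V_in − V_rec = -0.0012 V = -1.200 mV.

-1.200 mV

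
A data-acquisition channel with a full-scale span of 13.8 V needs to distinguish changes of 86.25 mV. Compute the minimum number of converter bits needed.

Number of steps required ≥ 13.8 V / 86.25 mV = 160.00.
Need 2^N ≥ 160.00; 2^7 = 128, 2^8 = 256.
Minimum N = 8.

8 bits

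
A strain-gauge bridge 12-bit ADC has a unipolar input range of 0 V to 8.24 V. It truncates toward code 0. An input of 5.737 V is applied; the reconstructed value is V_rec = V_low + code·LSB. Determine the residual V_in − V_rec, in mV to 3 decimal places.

1.590 mV

One LSB is 8.24 V / 4096 = 2.012 mV.
(5.737 − 0)/0.00201172 = 2851.7903; ⌊·⌋ gives code 2851.
V_rec = 0 + 2851·0.00201172 = 5.7354102 V.
Difference: 0.00158984 V → 1.590 mV.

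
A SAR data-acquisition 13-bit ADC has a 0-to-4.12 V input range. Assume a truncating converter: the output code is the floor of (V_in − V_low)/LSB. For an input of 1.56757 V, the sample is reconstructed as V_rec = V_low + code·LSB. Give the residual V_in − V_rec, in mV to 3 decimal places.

LSB = 4.12/2^13 = 0.503 mV.
(1.56757 − 0)/0.00050293 = 3116.8770; ⌊·⌋ gives code 3116.
Reconstructed: 1.5671289 V.
V_in − V_rec = 0.000441094 V = 0.441 mV.

0.441 mV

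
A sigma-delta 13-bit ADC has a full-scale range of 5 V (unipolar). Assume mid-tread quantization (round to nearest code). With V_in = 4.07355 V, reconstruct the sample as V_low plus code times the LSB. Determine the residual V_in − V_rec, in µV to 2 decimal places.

LSB = 5/2^13 = 0.610 mV.
Scaled input = 6674.1043 LSBs, so code = 6674.
Reconstructed: 4.0734863 V.
Difference: 6.36719e-05 V → 63.67 µV.

63.67 µV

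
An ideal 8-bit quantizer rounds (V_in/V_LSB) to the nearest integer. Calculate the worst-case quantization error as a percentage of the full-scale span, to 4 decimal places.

0.1953 %

Rounding → worst-case error = ½ LSB = V_FS/2^9, so 100/512 = 0.195312 % of full scale.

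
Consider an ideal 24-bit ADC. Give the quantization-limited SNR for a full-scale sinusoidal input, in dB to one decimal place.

SNR ≈ 6.02·N + 1.76 dB = 6.02·24 + 1.76 = 146.24 dB.

146.2 dB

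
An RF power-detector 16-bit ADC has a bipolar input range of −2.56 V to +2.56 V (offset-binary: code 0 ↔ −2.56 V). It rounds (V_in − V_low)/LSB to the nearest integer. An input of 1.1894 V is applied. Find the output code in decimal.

code 47992

LSB = 5.12 V / 65536 = 78.12 µV.
Input sits at 47992.320 steps above V_low.
So the output code is 47992.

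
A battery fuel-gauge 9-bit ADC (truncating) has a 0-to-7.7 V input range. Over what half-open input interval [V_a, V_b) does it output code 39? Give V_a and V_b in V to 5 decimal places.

[0.58652 V, 0.60156 V)

LSB = 7.7/2^9 = 15.039 mV.
V_a = V_low + 39·LSB = 0.586523 V; V_b = V_low + 40·LSB = 0.601562 V.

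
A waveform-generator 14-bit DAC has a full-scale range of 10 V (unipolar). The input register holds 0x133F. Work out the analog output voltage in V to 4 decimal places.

3.0072 V

LSB = 10 V / 2^14 = 0.610 mV.
Code 0x133F = 4927 decimal.
V_out = 0 + 4927 × 0.000610352 V = 3.0072 V.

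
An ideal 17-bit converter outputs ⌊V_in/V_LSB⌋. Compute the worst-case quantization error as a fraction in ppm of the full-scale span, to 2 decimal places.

Truncating → worst-case error = 1 LSB = V_FS/2^17, so 1e+06/131072 = 7.62939 ppm of full scale.

7.63 ppm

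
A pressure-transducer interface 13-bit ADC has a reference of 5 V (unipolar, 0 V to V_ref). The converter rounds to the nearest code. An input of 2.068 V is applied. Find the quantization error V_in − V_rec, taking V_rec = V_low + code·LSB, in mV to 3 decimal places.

LSB = 5/2^13 = 0.610 mV.
Scaled input = 3388.2112 LSBs, so code = 3388.
V_rec = 0 + 3388·0.000610352 = 2.0678711 V.
Difference: 0.000128906 V → 0.129 mV.

0.129 mV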